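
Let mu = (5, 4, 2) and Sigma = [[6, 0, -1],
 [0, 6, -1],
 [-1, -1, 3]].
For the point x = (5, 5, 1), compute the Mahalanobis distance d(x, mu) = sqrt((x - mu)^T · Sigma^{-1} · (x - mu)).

Step 1 — centre the observation: (x - mu) = (0, 1, -1).

Step 2 — invert Sigma (cofactor / det for 3×3, or solve directly):
  Sigma^{-1} = [[0.1771, 0.0104, 0.0625],
 [0.0104, 0.1771, 0.0625],
 [0.0625, 0.0625, 0.375]].

Step 3 — form the quadratic (x - mu)^T · Sigma^{-1} · (x - mu):
  Sigma^{-1} · (x - mu) = (-0.0521, 0.1146, -0.3125).
  (x - mu)^T · [Sigma^{-1} · (x - mu)] = (0)·(-0.0521) + (1)·(0.1146) + (-1)·(-0.3125) = 0.4271.

Step 4 — take square root: d = √(0.4271) ≈ 0.6535.

d(x, mu) = √(0.4271) ≈ 0.6535


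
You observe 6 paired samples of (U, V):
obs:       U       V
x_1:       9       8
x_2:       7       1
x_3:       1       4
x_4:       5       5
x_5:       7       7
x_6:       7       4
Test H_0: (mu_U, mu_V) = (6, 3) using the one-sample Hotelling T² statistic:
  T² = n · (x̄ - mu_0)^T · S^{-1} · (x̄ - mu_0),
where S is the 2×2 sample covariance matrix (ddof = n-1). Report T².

Step 1 — sample mean vector:
  mean(U) = (9 + 7 + 1 + 5 + 7 + 7) / 6 = 36/6 = 6
  mean(V) = (8 + 1 + 4 + 5 + 7 + 4) / 6 = 29/6 = 4.8333
  x̄ = (6, 4.8333),  deviation x̄ - mu_0 = (6, 4.8333) - (6, 3) = (0, 1.8333).

Step 2 — sample covariance matrix, S[i,j] = (1/(n-1)) · Σ_k (x_{k,i} - mean_i) · (x_{k,j} - mean_j), divisor n-1 = 5:
  S[U,U] = ((3)·(3) + (1)·(1) + (-5)·(-5) + (-1)·(-1) + (1)·(1) + (1)·(1)) / 5 = 38/5 = 7.6
  S[U,V] = ((3)·(3.1667) + (1)·(-3.8333) + (-5)·(-0.8333) + (-1)·(0.1667) + (1)·(2.1667) + (1)·(-0.8333)) / 5 = 11/5 = 2.2
  S[V,V] = ((3.1667)·(3.1667) + (-3.8333)·(-3.8333) + (-0.8333)·(-0.8333) + (0.1667)·(0.1667) + (2.1667)·(2.1667) + (-0.8333)·(-0.8333)) / 5 = 30.8333/5 = 6.1667
  S = [[7.6, 2.2],
 [2.2, 6.1667]].

Step 3 — invert S. det(S) = 7.6·6.1667 - (2.2)² = 42.0267.
  S^{-1} = (1/det) · [[d, -b], [-b, a]] = [[0.1467, -0.0523],
 [-0.0523, 0.1808]].

Step 4 — quadratic form (x̄ - mu_0)^T · S^{-1} · (x̄ - mu_0):
  S^{-1} · (x̄ - mu_0) = (-0.096, 0.3315),
  (x̄ - mu_0)^T · [...] = (0)·(-0.096) + (1.8333)·(0.3315) = 0.6078.

Step 5 — scale by n: T² = 6 · 0.6078 = 3.6469.

T² ≈ 3.6469


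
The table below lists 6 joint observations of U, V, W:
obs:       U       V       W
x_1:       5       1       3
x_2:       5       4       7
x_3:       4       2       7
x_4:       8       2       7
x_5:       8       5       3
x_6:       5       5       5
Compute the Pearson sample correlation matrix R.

Step 1 — column means:
  mean(U) = (5 + 5 + 4 + 8 + 8 + 5) / 6 = 35/6 = 5.8333
  mean(V) = (1 + 4 + 2 + 2 + 5 + 5) / 6 = 19/6 = 3.1667
  mean(W) = (3 + 7 + 7 + 7 + 3 + 5) / 6 = 32/6 = 5.3333

Step 2 — sample variances and covariances s[i,j] = (1/(n-1)) · Σ_k (x_{k,i} - mean_i) · (x_{k,j} - mean_j), with n-1 = 5:
  s[U,U] = ((-0.8333)·(-0.8333) + (-0.8333)·(-0.8333) + (-1.8333)·(-1.8333) + (2.1667)·(2.1667) + (2.1667)·(2.1667) + (-0.8333)·(-0.8333)) / 5 = 14.8333/5 = 2.9667
  s[U,V] = ((-0.8333)·(-2.1667) + (-0.8333)·(0.8333) + (-1.8333)·(-1.1667) + (2.1667)·(-1.1667) + (2.1667)·(1.8333) + (-0.8333)·(1.8333)) / 5 = 3.1667/5 = 0.6333
  s[U,W] = ((-0.8333)·(-2.3333) + (-0.8333)·(1.6667) + (-1.8333)·(1.6667) + (2.1667)·(1.6667) + (2.1667)·(-2.3333) + (-0.8333)·(-0.3333)) / 5 = -3.6667/5 = -0.7333
  s[V,V] = ((-2.1667)·(-2.1667) + (0.8333)·(0.8333) + (-1.1667)·(-1.1667) + (-1.1667)·(-1.1667) + (1.8333)·(1.8333) + (1.8333)·(1.8333)) / 5 = 14.8333/5 = 2.9667
  s[V,W] = ((-2.1667)·(-2.3333) + (0.8333)·(1.6667) + (-1.1667)·(1.6667) + (-1.1667)·(1.6667) + (1.8333)·(-2.3333) + (1.8333)·(-0.3333)) / 5 = -2.3333/5 = -0.4667
  s[W,W] = ((-2.3333)·(-2.3333) + (1.6667)·(1.6667) + (1.6667)·(1.6667) + (1.6667)·(1.6667) + (-2.3333)·(-2.3333) + (-0.3333)·(-0.3333)) / 5 = 19.3333/5 = 3.8667
  Sample standard deviations s_i = √(s[i,i]):
  s(U) = √(2.9667) = 1.7224
  s(V) = √(2.9667) = 1.7224
  s(W) = √(3.8667) = 1.9664

Step 3 — r_{ij} = s_{ij} / (s_i · s_j):
  r[U,U] = 1 (diagonal).
  r[U,V] = 0.6333 / (1.7224 · 1.7224) = 0.6333 / 2.9667 = 0.2135
  r[U,W] = -0.7333 / (1.7224 · 1.9664) = -0.7333 / 3.3869 = -0.2165
  r[V,V] = 1 (diagonal).
  r[V,W] = -0.4667 / (1.7224 · 1.9664) = -0.4667 / 3.3869 = -0.1378
  r[W,W] = 1 (diagonal).

R is symmetric with unit diagonal. Assembling:

R = [[1, 0.2135, -0.2165],
 [0.2135, 1, -0.1378],
 [-0.2165, -0.1378, 1]]


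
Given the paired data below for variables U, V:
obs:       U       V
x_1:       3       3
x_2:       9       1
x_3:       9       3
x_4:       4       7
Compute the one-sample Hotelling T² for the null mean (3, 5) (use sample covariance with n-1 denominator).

Step 1 — sample mean vector:
  mean(U) = (3 + 9 + 9 + 4) / 4 = 25/4 = 6.25
  mean(V) = (3 + 1 + 3 + 7) / 4 = 14/4 = 3.5
  x̄ = (6.25, 3.5),  deviation x̄ - mu_0 = (6.25, 3.5) - (3, 5) = (3.25, -1.5).

Step 2 — sample covariance matrix, S[i,j] = (1/(n-1)) · Σ_k (x_{k,i} - mean_i) · (x_{k,j} - mean_j), divisor n-1 = 3:
  S[U,U] = ((-3.25)·(-3.25) + (2.75)·(2.75) + (2.75)·(2.75) + (-2.25)·(-2.25)) / 3 = 30.75/3 = 10.25
  S[U,V] = ((-3.25)·(-0.5) + (2.75)·(-2.5) + (2.75)·(-0.5) + (-2.25)·(3.5)) / 3 = -14.5/3 = -4.8333
  S[V,V] = ((-0.5)·(-0.5) + (-2.5)·(-2.5) + (-0.5)·(-0.5) + (3.5)·(3.5)) / 3 = 19/3 = 6.3333
  S = [[10.25, -4.8333],
 [-4.8333, 6.3333]].

Step 3 — invert S. det(S) = 10.25·6.3333 - (-4.8333)² = 41.5556.
  S^{-1} = (1/det) · [[d, -b], [-b, a]] = [[0.1524, 0.1163],
 [0.1163, 0.2467]].

Step 4 — quadratic form (x̄ - mu_0)^T · S^{-1} · (x̄ - mu_0):
  S^{-1} · (x̄ - mu_0) = (0.3209, 0.008),
  (x̄ - mu_0)^T · [...] = (3.25)·(0.3209) + (-1.5)·(0.008) = 1.0307.

Step 5 — scale by n: T² = 4 · 1.0307 = 4.123.

T² ≈ 4.123


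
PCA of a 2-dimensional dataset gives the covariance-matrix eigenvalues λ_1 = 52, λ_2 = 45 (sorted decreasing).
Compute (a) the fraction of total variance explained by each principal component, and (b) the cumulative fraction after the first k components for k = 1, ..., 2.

Step 1 — total variance = trace(Sigma) = Σ λ_i = 52 + 45 = 97.

Step 2 — fraction explained by component i = λ_i / Σ λ:
  PC1: 52/97 = 0.5361
  PC2: 45/97 = 0.4639

Step 3 — cumulative fraction after k components = (λ_1 + ... + λ_k) / Σ λ:
  k = 1: 52/97 = 0.5361
  k = 2: (52 + 45)/97 = 97/97 = 1

Summary (fraction, with percent):

explained: PC1 0.5361 (53.61%), PC2 0.4639 (46.39%);  cumulative: 0.5361, 1


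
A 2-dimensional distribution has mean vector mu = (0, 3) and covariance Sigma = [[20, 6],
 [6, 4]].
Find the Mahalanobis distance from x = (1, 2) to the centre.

Step 1 — centre the observation: (x - mu) = (1, -1).

Step 2 — invert Sigma. det(Sigma) = 20·4 - (6)² = 44.
  Sigma^{-1} = (1/det) · [[d, -b], [-b, a]] = [[0.0909, -0.1364],
 [-0.1364, 0.4545]].

Step 3 — form the quadratic (x - mu)^T · Sigma^{-1} · (x - mu):
  Sigma^{-1} · (x - mu) = (0.2273, -0.5909).
  (x - mu)^T · [Sigma^{-1} · (x - mu)] = (1)·(0.2273) + (-1)·(-0.5909) = 0.8182.

Step 4 — take square root: d = √(0.8182) ≈ 0.9045.

d(x, mu) = √(0.8182) ≈ 0.9045


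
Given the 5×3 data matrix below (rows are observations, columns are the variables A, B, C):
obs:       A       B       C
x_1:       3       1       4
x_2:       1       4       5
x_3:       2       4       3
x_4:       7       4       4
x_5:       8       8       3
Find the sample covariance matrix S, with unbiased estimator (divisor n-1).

Step 1 — column means:
  mean(A) = (3 + 1 + 2 + 7 + 8) / 5 = 21/5 = 4.2
  mean(B) = (1 + 4 + 4 + 4 + 8) / 5 = 21/5 = 4.2
  mean(C) = (4 + 5 + 3 + 4 + 3) / 5 = 19/5 = 3.8

Step 2 — sample covariance S[i,j] = (1/(n-1)) · Σ_k (x_{k,i} - mean_i) · (x_{k,j} - mean_j), with n-1 = 4.
  S[A,A] = ((-1.2)·(-1.2) + (-3.2)·(-3.2) + (-2.2)·(-2.2) + (2.8)·(2.8) + (3.8)·(3.8)) / 4 = 38.8/4 = 9.7
  S[A,B] = ((-1.2)·(-3.2) + (-3.2)·(-0.2) + (-2.2)·(-0.2) + (2.8)·(-0.2) + (3.8)·(3.8)) / 4 = 18.8/4 = 4.7
  S[A,C] = ((-1.2)·(0.2) + (-3.2)·(1.2) + (-2.2)·(-0.8) + (2.8)·(0.2) + (3.8)·(-0.8)) / 4 = -4.8/4 = -1.2
  S[B,B] = ((-3.2)·(-3.2) + (-0.2)·(-0.2) + (-0.2)·(-0.2) + (-0.2)·(-0.2) + (3.8)·(3.8)) / 4 = 24.8/4 = 6.2
  S[B,C] = ((-3.2)·(0.2) + (-0.2)·(1.2) + (-0.2)·(-0.8) + (-0.2)·(0.2) + (3.8)·(-0.8)) / 4 = -3.8/4 = -0.95
  S[C,C] = ((0.2)·(0.2) + (1.2)·(1.2) + (-0.8)·(-0.8) + (0.2)·(0.2) + (-0.8)·(-0.8)) / 4 = 2.8/4 = 0.7

S is symmetric (S[j,i] = S[i,j]). Assembling:

S = [[9.7, 4.7, -1.2],
 [4.7, 6.2, -0.95],
 [-1.2, -0.95, 0.7]]


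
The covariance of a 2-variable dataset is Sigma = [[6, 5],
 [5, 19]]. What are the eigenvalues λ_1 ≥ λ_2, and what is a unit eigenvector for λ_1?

Step 1 — characteristic polynomial of 2×2 Sigma:
  det(Sigma - λI) = λ² - trace · λ + det = 0.
  trace = 6 + 19 = 25, det = 6·19 - (5)² = 89.
Step 2 — discriminant:
  Δ = trace² - 4·det = 625 - 356 = 269.
Step 3 — eigenvalues:
  λ = (trace ± √Δ)/2 = (25 ± 16.4012)/2,
  λ_1 = 20.7006,  λ_2 = 4.2994.

Step 4 — unit eigenvector for λ_1: solve (Sigma - λ_1 I)v = 0. First row:
  (6 - 20.7006)·v_x + (5)·v_y = 0, i.e. (-14.7006)·v_x + (5)·v_y = 0,
  so v ∝ (b, λ_1 - a) = (5, 14.7006) = u.
  ||u|| = √((5)² + (14.7006)²) = √(241.1079) ≈ 15.5277,
  v_1 = u/||u|| ≈ (0.322, 0.9467) (||v_1|| = 1).

λ_1 = 20.7006,  λ_2 = 4.2994;  v_1 ≈ (0.322, 0.9467)


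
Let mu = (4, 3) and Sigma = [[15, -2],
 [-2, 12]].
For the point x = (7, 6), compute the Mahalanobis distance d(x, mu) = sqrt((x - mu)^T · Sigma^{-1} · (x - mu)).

Step 1 — centre the observation: (x - mu) = (3, 3).

Step 2 — invert Sigma. det(Sigma) = 15·12 - (-2)² = 176.
  Sigma^{-1} = (1/det) · [[d, -b], [-b, a]] = [[0.0682, 0.0114],
 [0.0114, 0.0852]].

Step 3 — form the quadratic (x - mu)^T · Sigma^{-1} · (x - mu):
  Sigma^{-1} · (x - mu) = (0.2386, 0.2898).
  (x - mu)^T · [Sigma^{-1} · (x - mu)] = (3)·(0.2386) + (3)·(0.2898) = 1.5852.

Step 4 — take square root: d = √(1.5852) ≈ 1.2591.

d(x, mu) = √(1.5852) ≈ 1.2591


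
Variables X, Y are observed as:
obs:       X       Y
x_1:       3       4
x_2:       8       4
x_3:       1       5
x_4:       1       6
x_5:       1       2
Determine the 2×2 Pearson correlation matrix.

Step 1 — column means:
  mean(X) = (3 + 8 + 1 + 1 + 1) / 5 = 14/5 = 2.8
  mean(Y) = (4 + 4 + 5 + 6 + 2) / 5 = 21/5 = 4.2

Step 2 — sample variances and covariances s[i,j] = (1/(n-1)) · Σ_k (x_{k,i} - mean_i) · (x_{k,j} - mean_j), with n-1 = 4:
  s[X,X] = ((0.2)·(0.2) + (5.2)·(5.2) + (-1.8)·(-1.8) + (-1.8)·(-1.8) + (-1.8)·(-1.8)) / 4 = 36.8/4 = 9.2
  s[X,Y] = ((0.2)·(-0.2) + (5.2)·(-0.2) + (-1.8)·(0.8) + (-1.8)·(1.8) + (-1.8)·(-2.2)) / 4 = -1.8/4 = -0.45
  s[Y,Y] = ((-0.2)·(-0.2) + (-0.2)·(-0.2) + (0.8)·(0.8) + (1.8)·(1.8) + (-2.2)·(-2.2)) / 4 = 8.8/4 = 2.2
  Sample standard deviations s_i = √(s[i,i]):
  s(X) = √(9.2) = 3.0332
  s(Y) = √(2.2) = 1.4832

Step 3 — r_{ij} = s_{ij} / (s_i · s_j):
  r[X,X] = 1 (diagonal).
  r[X,Y] = -0.45 / (3.0332 · 1.4832) = -0.45 / 4.4989 = -0.1
  r[Y,Y] = 1 (diagonal).

R is symmetric with unit diagonal. Assembling:

R = [[1, -0.1],
 [-0.1, 1]]


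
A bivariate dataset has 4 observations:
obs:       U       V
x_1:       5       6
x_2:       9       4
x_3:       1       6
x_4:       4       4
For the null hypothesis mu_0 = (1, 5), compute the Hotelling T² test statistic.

Step 1 — sample mean vector:
  mean(U) = (5 + 9 + 1 + 4) / 4 = 19/4 = 4.75
  mean(V) = (6 + 4 + 6 + 4) / 4 = 20/4 = 5
  x̄ = (4.75, 5),  deviation x̄ - mu_0 = (4.75, 5) - (1, 5) = (3.75, 0).

Step 2 — sample covariance matrix, S[i,j] = (1/(n-1)) · Σ_k (x_{k,i} - mean_i) · (x_{k,j} - mean_j), divisor n-1 = 3:
  S[U,U] = ((0.25)·(0.25) + (4.25)·(4.25) + (-3.75)·(-3.75) + (-0.75)·(-0.75)) / 3 = 32.75/3 = 10.9167
  S[U,V] = ((0.25)·(1) + (4.25)·(-1) + (-3.75)·(1) + (-0.75)·(-1)) / 3 = -7/3 = -2.3333
  S[V,V] = ((1)·(1) + (-1)·(-1) + (1)·(1) + (-1)·(-1)) / 3 = 4/3 = 1.3333
  S = [[10.9167, -2.3333],
 [-2.3333, 1.3333]].

Step 3 — invert S. det(S) = 10.9167·1.3333 - (-2.3333)² = 9.1111.
  S^{-1} = (1/det) · [[d, -b], [-b, a]] = [[0.1463, 0.2561],
 [0.2561, 1.1982]].

Step 4 — quadratic form (x̄ - mu_0)^T · S^{-1} · (x̄ - mu_0):
  S^{-1} · (x̄ - mu_0) = (0.5488, 0.9604),
  (x̄ - mu_0)^T · [...] = (3.75)·(0.5488) + (0)·(0.9604) = 2.0579.

Step 5 — scale by n: T² = 4 · 2.0579 = 8.2317.

T² ≈ 8.2317


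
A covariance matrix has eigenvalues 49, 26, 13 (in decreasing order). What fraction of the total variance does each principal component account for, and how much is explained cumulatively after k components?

Step 1 — total variance = trace(Sigma) = Σ λ_i = 49 + 26 + 13 = 88.

Step 2 — fraction explained by component i = λ_i / Σ λ:
  PC1: 49/88 = 0.5568
  PC2: 26/88 = 0.2955
  PC3: 13/88 = 0.1477

Step 3 — cumulative fraction after k components = (λ_1 + ... + λ_k) / Σ λ:
  k = 1: 49/88 = 0.5568
  k = 2: (49 + 26)/88 = 75/88 = 0.8523
  k = 3: (49 + 26 + 13)/88 = 88/88 = 1

Summary (fraction, with percent):

explained: PC1 0.5568 (55.68%), PC2 0.2955 (29.55%), PC3 0.1477 (14.77%);  cumulative: 0.5568, 0.8523, 1


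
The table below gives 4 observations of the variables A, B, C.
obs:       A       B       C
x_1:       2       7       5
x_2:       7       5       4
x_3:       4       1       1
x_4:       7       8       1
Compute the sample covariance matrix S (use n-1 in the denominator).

Step 1 — column means:
  mean(A) = (2 + 7 + 4 + 7) / 4 = 20/4 = 5
  mean(B) = (7 + 5 + 1 + 8) / 4 = 21/4 = 5.25
  mean(C) = (5 + 4 + 1 + 1) / 4 = 11/4 = 2.75

Step 2 — sample covariance S[i,j] = (1/(n-1)) · Σ_k (x_{k,i} - mean_i) · (x_{k,j} - mean_j), with n-1 = 3.
  S[A,A] = ((-3)·(-3) + (2)·(2) + (-1)·(-1) + (2)·(2)) / 3 = 18/3 = 6
  S[A,B] = ((-3)·(1.75) + (2)·(-0.25) + (-1)·(-4.25) + (2)·(2.75)) / 3 = 4/3 = 1.3333
  S[A,C] = ((-3)·(2.25) + (2)·(1.25) + (-1)·(-1.75) + (2)·(-1.75)) / 3 = -6/3 = -2
  S[B,B] = ((1.75)·(1.75) + (-0.25)·(-0.25) + (-4.25)·(-4.25) + (2.75)·(2.75)) / 3 = 28.75/3 = 9.5833
  S[B,C] = ((1.75)·(2.25) + (-0.25)·(1.25) + (-4.25)·(-1.75) + (2.75)·(-1.75)) / 3 = 6.25/3 = 2.0833
  S[C,C] = ((2.25)·(2.25) + (1.25)·(1.25) + (-1.75)·(-1.75) + (-1.75)·(-1.75)) / 3 = 12.75/3 = 4.25

S is symmetric (S[j,i] = S[i,j]). Assembling:

S = [[6, 1.3333, -2],
 [1.3333, 9.5833, 2.0833],
 [-2, 2.0833, 4.25]]


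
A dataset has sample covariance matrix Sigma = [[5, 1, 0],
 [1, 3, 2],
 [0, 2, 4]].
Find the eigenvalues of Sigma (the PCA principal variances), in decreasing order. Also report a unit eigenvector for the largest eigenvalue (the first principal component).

Step 1 — characteristic polynomial p(λ) = det(λI - Sigma) = λ³ - tr·λ² + c_1·λ - det, where tr = trace, c_1 = sum of the principal 2×2 minors, det = det(Sigma):
  tr = 5 + 3 + 4 = 12,
  c_1 = (5·3 - (1)²) + (5·4 - (0)²) + (3·4 - (2)²) = 14 + 20 + 8 = 42,
  det = 5·(3·4 - (2)²) - (1)·((1)·4 - (2)·(0)) + (0)·((1)·(2) - 3·(0)) = 5·(8) - (1)·(4) + (0)·(2) = 36.
  So p(λ) = λ³ - 12λ² + 42λ - 36.
Step 2 — look for an integer root (rational root theorem: any rational root is an integer divisor of 36). Testing λ = 6:
  p(6) = 216 - 432 + 252 - 36 = 0  ✓
  Dividing out (λ - 6): p(λ) = (λ - 6)(λ² - 6λ + 6).
Step 3 — remaining eigenvalues from the quadratic λ² - 6λ + 6 = 0:
  Δ = 6² - 4·6 = 36 - 24 = 12,  λ = (6 ± √12)/2 = (6 ± 3.4641)/2 ≈ 4.7321 or 1.2679.
  Sorted: λ_1 = 6,  λ_2 = 4.7321,  λ_3 = 1.2679  (check: sum = 12 = tr ✓).

Step 4 — unit eigenvector for λ_1 = 6: v spans the null space of (Sigma - λ_1 I), whose rows are
  r_1 = (-1, 1, 0),  r_2 = (1, -3, 2),  r_3 = (0, 2, -2).
  v is orthogonal to every row, so take v ∝ r_1 × r_2 = ((1)·(2) - (0)·(-3), (0)·(1) - (-1)·(2), (-1)·(-3) - (1)·(1)) = (2, 2, 2).
  Rescale (divide by 2): u = (1, 1, 1).
  ||u|| = √((1)² + (1)² + (1)²) = √(3) ≈ 1.7321,  v_1 = u/||u|| ≈ (0.5774, 0.5774, 0.5774) (||v_1|| = 1).

λ_1 = 6,  λ_2 = 4.7321,  λ_3 = 1.2679;  v_1 ≈ (0.5774, 0.5774, 0.5774)


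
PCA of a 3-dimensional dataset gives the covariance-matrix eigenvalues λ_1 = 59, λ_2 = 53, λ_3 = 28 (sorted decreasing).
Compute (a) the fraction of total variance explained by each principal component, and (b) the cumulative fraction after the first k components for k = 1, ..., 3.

Step 1 — total variance = trace(Sigma) = Σ λ_i = 59 + 53 + 28 = 140.

Step 2 — fraction explained by component i = λ_i / Σ λ:
  PC1: 59/140 = 0.4214
  PC2: 53/140 = 0.3786
  PC3: 28/140 = 0.2

Step 3 — cumulative fraction after k components = (λ_1 + ... + λ_k) / Σ λ:
  k = 1: 59/140 = 0.4214
  k = 2: (59 + 53)/140 = 112/140 = 0.8
  k = 3: (59 + 53 + 28)/140 = 140/140 = 1

Summary (fraction, with percent):

explained: PC1 0.4214 (42.14%), PC2 0.3786 (37.86%), PC3 0.2 (20%);  cumulative: 0.4214, 0.8, 1


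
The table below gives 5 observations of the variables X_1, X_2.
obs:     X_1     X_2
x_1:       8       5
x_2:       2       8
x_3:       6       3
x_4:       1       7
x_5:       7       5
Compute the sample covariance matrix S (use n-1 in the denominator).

Step 1 — column means:
  mean(X_1) = (8 + 2 + 6 + 1 + 7) / 5 = 24/5 = 4.8
  mean(X_2) = (5 + 8 + 3 + 7 + 5) / 5 = 28/5 = 5.6

Step 2 — sample covariance S[i,j] = (1/(n-1)) · Σ_k (x_{k,i} - mean_i) · (x_{k,j} - mean_j), with n-1 = 4.
  S[X_1,X_1] = ((3.2)·(3.2) + (-2.8)·(-2.8) + (1.2)·(1.2) + (-3.8)·(-3.8) + (2.2)·(2.2)) / 4 = 38.8/4 = 9.7
  S[X_1,X_2] = ((3.2)·(-0.6) + (-2.8)·(2.4) + (1.2)·(-2.6) + (-3.8)·(1.4) + (2.2)·(-0.6)) / 4 = -18.4/4 = -4.6
  S[X_2,X_2] = ((-0.6)·(-0.6) + (2.4)·(2.4) + (-2.6)·(-2.6) + (1.4)·(1.4) + (-0.6)·(-0.6)) / 4 = 15.2/4 = 3.8

S is symmetric (S[j,i] = S[i,j]). Assembling:

S = [[9.7, -4.6],
 [-4.6, 3.8]]


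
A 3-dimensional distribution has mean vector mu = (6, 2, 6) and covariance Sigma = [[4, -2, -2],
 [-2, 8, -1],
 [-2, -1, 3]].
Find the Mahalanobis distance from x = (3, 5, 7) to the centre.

Step 1 — centre the observation: (x - mu) = (-3, 3, 1).

Step 2 — invert Sigma (cofactor / det for 3×3, or solve directly):
  Sigma^{-1} = [[0.575, 0.2, 0.45],
 [0.2, 0.2, 0.2],
 [0.45, 0.2, 0.7]].

Step 3 — form the quadratic (x - mu)^T · Sigma^{-1} · (x - mu):
  Sigma^{-1} · (x - mu) = (-0.675, 0.2, -0.05).
  (x - mu)^T · [Sigma^{-1} · (x - mu)] = (-3)·(-0.675) + (3)·(0.2) + (1)·(-0.05) = 2.575.

Step 4 — take square root: d = √(2.575) ≈ 1.6047.

d(x, mu) = √(2.575) ≈ 1.6047


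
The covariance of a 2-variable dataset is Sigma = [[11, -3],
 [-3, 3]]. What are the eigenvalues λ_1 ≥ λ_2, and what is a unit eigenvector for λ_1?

Step 1 — characteristic polynomial of 2×2 Sigma:
  det(Sigma - λI) = λ² - trace · λ + det = 0.
  trace = 11 + 3 = 14, det = 11·3 - (-3)² = 24.
Step 2 — discriminant:
  Δ = trace² - 4·det = 196 - 96 = 100.
Step 3 — eigenvalues:
  λ = (trace ± √Δ)/2 = (14 ± 10)/2,
  λ_1 = 12,  λ_2 = 2.

Step 4 — unit eigenvector for λ_1: solve (Sigma - λ_1 I)v = 0. First row:
  (11 - 12)·v_x + (-3)·v_y = 0, i.e. (-1)·v_x + (-3)·v_y = 0,
  so v ∝ (b, λ_1 - a) = (-3, 1); multiply by -1 so the first entry is positive: u = (3, -1).
  ||u|| = √((3)² + (-1)²) = √(10) ≈ 3.1623,
  v_1 = u/||u|| ≈ (0.9487, -0.3162) (||v_1|| = 1).

λ_1 = 12,  λ_2 = 2;  v_1 ≈ (0.9487, -0.3162)


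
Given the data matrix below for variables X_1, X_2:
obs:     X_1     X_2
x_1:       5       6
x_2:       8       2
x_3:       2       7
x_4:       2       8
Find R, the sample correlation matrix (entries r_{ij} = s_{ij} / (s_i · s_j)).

Step 1 — column means:
  mean(X_1) = (5 + 8 + 2 + 2) / 4 = 17/4 = 4.25
  mean(X_2) = (6 + 2 + 7 + 8) / 4 = 23/4 = 5.75

Step 2 — sample variances and covariances s[i,j] = (1/(n-1)) · Σ_k (x_{k,i} - mean_i) · (x_{k,j} - mean_j), with n-1 = 3:
  s[X_1,X_1] = ((0.75)·(0.75) + (3.75)·(3.75) + (-2.25)·(-2.25) + (-2.25)·(-2.25)) / 3 = 24.75/3 = 8.25
  s[X_1,X_2] = ((0.75)·(0.25) + (3.75)·(-3.75) + (-2.25)·(1.25) + (-2.25)·(2.25)) / 3 = -21.75/3 = -7.25
  s[X_2,X_2] = ((0.25)·(0.25) + (-3.75)·(-3.75) + (1.25)·(1.25) + (2.25)·(2.25)) / 3 = 20.75/3 = 6.9167
  Sample standard deviations s_i = √(s[i,i]):
  s(X_1) = √(8.25) = 2.8723
  s(X_2) = √(6.9167) = 2.63

Step 3 — r_{ij} = s_{ij} / (s_i · s_j):
  r[X_1,X_1] = 1 (diagonal).
  r[X_1,X_2] = -7.25 / (2.8723 · 2.63) = -7.25 / 7.554 = -0.9598
  r[X_2,X_2] = 1 (diagonal).

R is symmetric with unit diagonal. Assembling:

R = [[1, -0.9598],
 [-0.9598, 1]]


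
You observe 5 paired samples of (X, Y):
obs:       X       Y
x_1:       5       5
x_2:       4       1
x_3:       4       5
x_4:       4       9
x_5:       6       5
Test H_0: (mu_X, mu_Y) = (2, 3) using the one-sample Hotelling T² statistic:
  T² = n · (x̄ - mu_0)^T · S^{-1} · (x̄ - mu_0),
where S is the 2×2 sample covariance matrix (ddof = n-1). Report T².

Step 1 — sample mean vector:
  mean(X) = (5 + 4 + 4 + 4 + 6) / 5 = 23/5 = 4.6
  mean(Y) = (5 + 1 + 5 + 9 + 5) / 5 = 25/5 = 5
  x̄ = (4.6, 5),  deviation x̄ - mu_0 = (4.6, 5) - (2, 3) = (2.6, 2).

Step 2 — sample covariance matrix, S[i,j] = (1/(n-1)) · Σ_k (x_{k,i} - mean_i) · (x_{k,j} - mean_j), divisor n-1 = 4:
  S[X,X] = ((0.4)·(0.4) + (-0.6)·(-0.6) + (-0.6)·(-0.6) + (-0.6)·(-0.6) + (1.4)·(1.4)) / 4 = 3.2/4 = 0.8
  S[X,Y] = ((0.4)·(0) + (-0.6)·(-4) + (-0.6)·(0) + (-0.6)·(4) + (1.4)·(0)) / 4 = 0/4 = 0
  S[Y,Y] = ((0)·(0) + (-4)·(-4) + (0)·(0) + (4)·(4) + (0)·(0)) / 4 = 32/4 = 8
  S = [[0.8, 0],
 [0, 8]].

Step 3 — invert S. det(S) = 0.8·8 - (0)² = 6.4.
  S^{-1} = (1/det) · [[d, -b], [-b, a]] = [[1.25, 0],
 [0, 0.125]].

Step 4 — quadratic form (x̄ - mu_0)^T · S^{-1} · (x̄ - mu_0):
  S^{-1} · (x̄ - mu_0) = (3.25, 0.25),
  (x̄ - mu_0)^T · [...] = (2.6)·(3.25) + (2)·(0.25) = 8.95.

Step 5 — scale by n: T² = 5 · 8.95 = 44.75.

T² ≈ 44.75


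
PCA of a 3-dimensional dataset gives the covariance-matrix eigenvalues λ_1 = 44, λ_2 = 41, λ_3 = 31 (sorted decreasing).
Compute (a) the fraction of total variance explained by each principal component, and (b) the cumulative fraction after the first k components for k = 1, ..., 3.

Step 1 — total variance = trace(Sigma) = Σ λ_i = 44 + 41 + 31 = 116.

Step 2 — fraction explained by component i = λ_i / Σ λ:
  PC1: 44/116 = 0.3793
  PC2: 41/116 = 0.3534
  PC3: 31/116 = 0.2672

Step 3 — cumulative fraction after k components = (λ_1 + ... + λ_k) / Σ λ:
  k = 1: 44/116 = 0.3793
  k = 2: (44 + 41)/116 = 85/116 = 0.7328
  k = 3: (44 + 41 + 31)/116 = 116/116 = 1

Summary (fraction, with percent):

explained: PC1 0.3793 (37.93%), PC2 0.3534 (35.34%), PC3 0.2672 (26.72%);  cumulative: 0.3793, 0.7328, 1


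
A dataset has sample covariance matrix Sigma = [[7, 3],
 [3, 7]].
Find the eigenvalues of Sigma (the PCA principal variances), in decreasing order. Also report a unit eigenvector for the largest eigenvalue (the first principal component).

Step 1 — characteristic polynomial of 2×2 Sigma:
  det(Sigma - λI) = λ² - trace · λ + det = 0.
  trace = 7 + 7 = 14, det = 7·7 - (3)² = 40.
Step 2 — discriminant:
  Δ = trace² - 4·det = 196 - 160 = 36.
Step 3 — eigenvalues:
  λ = (trace ± √Δ)/2 = (14 ± 6)/2,
  λ_1 = 10,  λ_2 = 4.

Step 4 — unit eigenvector for λ_1: solve (Sigma - λ_1 I)v = 0. First row:
  (7 - 10)·v_x + (3)·v_y = 0, i.e. (-3)·v_x + (3)·v_y = 0,
  so v ∝ (b, λ_1 - a) = (3, 3) = u.
  ||u|| = √((3)² + (3)²) = √(18) ≈ 4.2426,
  v_1 = u/||u|| ≈ (0.7071, 0.7071) (||v_1|| = 1).

λ_1 = 10,  λ_2 = 4;  v_1 ≈ (0.7071, 0.7071)


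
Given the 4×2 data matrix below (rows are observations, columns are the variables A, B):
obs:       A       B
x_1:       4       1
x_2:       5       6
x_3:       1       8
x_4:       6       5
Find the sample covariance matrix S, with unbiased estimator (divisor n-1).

Step 1 — column means:
  mean(A) = (4 + 5 + 1 + 6) / 4 = 16/4 = 4
  mean(B) = (1 + 6 + 8 + 5) / 4 = 20/4 = 5

Step 2 — sample covariance S[i,j] = (1/(n-1)) · Σ_k (x_{k,i} - mean_i) · (x_{k,j} - mean_j), with n-1 = 3.
  S[A,A] = ((0)·(0) + (1)·(1) + (-3)·(-3) + (2)·(2)) / 3 = 14/3 = 4.6667
  S[A,B] = ((0)·(-4) + (1)·(1) + (-3)·(3) + (2)·(0)) / 3 = -8/3 = -2.6667
  S[B,B] = ((-4)·(-4) + (1)·(1) + (3)·(3) + (0)·(0)) / 3 = 26/3 = 8.6667

S is symmetric (S[j,i] = S[i,j]). Assembling:

S = [[4.6667, -2.6667],
 [-2.6667, 8.6667]]


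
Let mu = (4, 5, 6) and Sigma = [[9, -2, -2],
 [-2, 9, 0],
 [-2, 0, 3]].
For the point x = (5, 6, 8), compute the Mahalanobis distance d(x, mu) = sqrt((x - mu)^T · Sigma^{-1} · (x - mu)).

Step 1 — centre the observation: (x - mu) = (1, 1, 2).

Step 2 — invert Sigma (cofactor / det for 3×3, or solve directly):
  Sigma^{-1} = [[0.1385, 0.0308, 0.0923],
 [0.0308, 0.1179, 0.0205],
 [0.0923, 0.0205, 0.3949]].

Step 3 — form the quadratic (x - mu)^T · Sigma^{-1} · (x - mu):
  Sigma^{-1} · (x - mu) = (0.3538, 0.1897, 0.9026).
  (x - mu)^T · [Sigma^{-1} · (x - mu)] = (1)·(0.3538) + (1)·(0.1897) + (2)·(0.9026) = 2.3487.

Step 4 — take square root: d = √(2.3487) ≈ 1.5326.

d(x, mu) = √(2.3487) ≈ 1.5326


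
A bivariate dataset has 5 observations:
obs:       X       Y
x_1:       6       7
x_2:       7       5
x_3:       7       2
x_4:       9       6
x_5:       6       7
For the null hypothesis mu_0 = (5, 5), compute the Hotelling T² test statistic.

Step 1 — sample mean vector:
  mean(X) = (6 + 7 + 7 + 9 + 6) / 5 = 35/5 = 7
  mean(Y) = (7 + 5 + 2 + 6 + 7) / 5 = 27/5 = 5.4
  x̄ = (7, 5.4),  deviation x̄ - mu_0 = (7, 5.4) - (5, 5) = (2, 0.4).

Step 2 — sample covariance matrix, S[i,j] = (1/(n-1)) · Σ_k (x_{k,i} - mean_i) · (x_{k,j} - mean_j), divisor n-1 = 4:
  S[X,X] = ((-1)·(-1) + (0)·(0) + (0)·(0) + (2)·(2) + (-1)·(-1)) / 4 = 6/4 = 1.5
  S[X,Y] = ((-1)·(1.6) + (0)·(-0.4) + (0)·(-3.4) + (2)·(0.6) + (-1)·(1.6)) / 4 = -2/4 = -0.5
  S[Y,Y] = ((1.6)·(1.6) + (-0.4)·(-0.4) + (-3.4)·(-3.4) + (0.6)·(0.6) + (1.6)·(1.6)) / 4 = 17.2/4 = 4.3
  S = [[1.5, -0.5],
 [-0.5, 4.3]].

Step 3 — invert S. det(S) = 1.5·4.3 - (-0.5)² = 6.2.
  S^{-1} = (1/det) · [[d, -b], [-b, a]] = [[0.6935, 0.0806],
 [0.0806, 0.2419]].

Step 4 — quadratic form (x̄ - mu_0)^T · S^{-1} · (x̄ - mu_0):
  S^{-1} · (x̄ - mu_0) = (1.4194, 0.2581),
  (x̄ - mu_0)^T · [...] = (2)·(1.4194) + (0.4)·(0.2581) = 2.9419.

Step 5 — scale by n: T² = 5 · 2.9419 = 14.7097.

T² ≈ 14.7097


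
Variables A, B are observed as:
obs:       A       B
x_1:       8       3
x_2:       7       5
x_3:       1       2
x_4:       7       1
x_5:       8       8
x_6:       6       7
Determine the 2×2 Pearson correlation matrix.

Step 1 — column means:
  mean(A) = (8 + 7 + 1 + 7 + 8 + 6) / 6 = 37/6 = 6.1667
  mean(B) = (3 + 5 + 2 + 1 + 8 + 7) / 6 = 26/6 = 4.3333

Step 2 — sample variances and covariances s[i,j] = (1/(n-1)) · Σ_k (x_{k,i} - mean_i) · (x_{k,j} - mean_j), with n-1 = 5:
  s[A,A] = ((1.8333)·(1.8333) + (0.8333)·(0.8333) + (-5.1667)·(-5.1667) + (0.8333)·(0.8333) + (1.8333)·(1.8333) + (-0.1667)·(-0.1667)) / 5 = 34.8333/5 = 6.9667
  s[A,B] = ((1.8333)·(-1.3333) + (0.8333)·(0.6667) + (-5.1667)·(-2.3333) + (0.8333)·(-3.3333) + (1.8333)·(3.6667) + (-0.1667)·(2.6667)) / 5 = 13.6667/5 = 2.7333
  s[B,B] = ((-1.3333)·(-1.3333) + (0.6667)·(0.6667) + (-2.3333)·(-2.3333) + (-3.3333)·(-3.3333) + (3.6667)·(3.6667) + (2.6667)·(2.6667)) / 5 = 39.3333/5 = 7.8667
  Sample standard deviations s_i = √(s[i,i]):
  s(A) = √(6.9667) = 2.6394
  s(B) = √(7.8667) = 2.8048

Step 3 — r_{ij} = s_{ij} / (s_i · s_j):
  r[A,A] = 1 (diagonal).
  r[A,B] = 2.7333 / (2.6394 · 2.8048) = 2.7333 / 7.403 = 0.3692
  r[B,B] = 1 (diagonal).

R is symmetric with unit diagonal. Assembling:

R = [[1, 0.3692],
 [0.3692, 1]]


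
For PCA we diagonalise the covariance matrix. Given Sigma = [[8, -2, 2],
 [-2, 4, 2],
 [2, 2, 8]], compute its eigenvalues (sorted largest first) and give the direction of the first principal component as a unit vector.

Step 1 — characteristic polynomial p(λ) = det(λI - Sigma) = λ³ - tr·λ² + c_1·λ - det, where tr = trace, c_1 = sum of the principal 2×2 minors, det = det(Sigma):
  tr = 8 + 4 + 8 = 20,
  c_1 = (8·4 - (-2)²) + (8·8 - (2)²) + (4·8 - (2)²) = 28 + 60 + 28 = 116,
  det = 8·(4·8 - (2)²) - (-2)·((-2)·8 - (2)·(2)) + (2)·((-2)·(2) - 4·(2)) = 8·(28) - (-2)·(-20) + (2)·(-12) = 160.
  So p(λ) = λ³ - 20λ² + 116λ - 160.
Step 2 — look for an integer root (rational root theorem: any rational root is an integer divisor of 160). Testing λ = 2:
  p(2) = 8 - 80 + 232 - 160 = 0  ✓
  Dividing out (λ - 2): p(λ) = (λ - 2)(λ² - 18λ + 80).
Step 3 — remaining eigenvalues from the quadratic λ² - 18λ + 80 = 0:
  Δ = 18² - 4·80 = 324 - 320 = 4,  λ = (18 ± √4)/2 = (18 ± 2)/2 = 10 or 8.
  Sorted: λ_1 = 10,  λ_2 = 8,  λ_3 = 2  (check: sum = 20 = tr ✓).

Step 4 — unit eigenvector for λ_1 = 10: v spans the null space of (Sigma - λ_1 I), whose rows are
  r_1 = (-2, -2, 2),  r_2 = (-2, -6, 2),  r_3 = (2, 2, -2).
  v is orthogonal to every row, so take v ∝ r_1 × r_2 = ((-2)·(2) - (2)·(-6), (2)·(-2) - (-2)·(2), (-2)·(-6) - (-2)·(-2)) = (8, 0, 8).
  Rescale (divide by 8): u = (1, 0, 1).
  ||u|| = √((1)² + (0)² + (1)²) = √(2) ≈ 1.4142,  v_1 = u/||u|| ≈ (0.7071, 0, 0.7071) (||v_1|| = 1).

λ_1 = 10,  λ_2 = 8,  λ_3 = 2;  v_1 ≈ (0.7071, 0, 0.7071)


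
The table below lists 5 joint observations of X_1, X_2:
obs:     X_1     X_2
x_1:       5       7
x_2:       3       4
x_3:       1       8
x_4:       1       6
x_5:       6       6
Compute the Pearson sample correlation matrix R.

Step 1 — column means:
  mean(X_1) = (5 + 3 + 1 + 1 + 6) / 5 = 16/5 = 3.2
  mean(X_2) = (7 + 4 + 8 + 6 + 6) / 5 = 31/5 = 6.2

Step 2 — sample variances and covariances s[i,j] = (1/(n-1)) · Σ_k (x_{k,i} - mean_i) · (x_{k,j} - mean_j), with n-1 = 4:
  s[X_1,X_1] = ((1.8)·(1.8) + (-0.2)·(-0.2) + (-2.2)·(-2.2) + (-2.2)·(-2.2) + (2.8)·(2.8)) / 4 = 20.8/4 = 5.2
  s[X_1,X_2] = ((1.8)·(0.8) + (-0.2)·(-2.2) + (-2.2)·(1.8) + (-2.2)·(-0.2) + (2.8)·(-0.2)) / 4 = -2.2/4 = -0.55
  s[X_2,X_2] = ((0.8)·(0.8) + (-2.2)·(-2.2) + (1.8)·(1.8) + (-0.2)·(-0.2) + (-0.2)·(-0.2)) / 4 = 8.8/4 = 2.2
  Sample standard deviations s_i = √(s[i,i]):
  s(X_1) = √(5.2) = 2.2804
  s(X_2) = √(2.2) = 1.4832

Step 3 — r_{ij} = s_{ij} / (s_i · s_j):
  r[X_1,X_1] = 1 (diagonal).
  r[X_1,X_2] = -0.55 / (2.2804 · 1.4832) = -0.55 / 3.3823 = -0.1626
  r[X_2,X_2] = 1 (diagonal).

R is symmetric with unit diagonal. Assembling:

R = [[1, -0.1626],
 [-0.1626, 1]]


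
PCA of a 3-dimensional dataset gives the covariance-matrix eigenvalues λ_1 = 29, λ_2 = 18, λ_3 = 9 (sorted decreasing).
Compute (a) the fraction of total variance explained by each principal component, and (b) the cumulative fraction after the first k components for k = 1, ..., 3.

Step 1 — total variance = trace(Sigma) = Σ λ_i = 29 + 18 + 9 = 56.

Step 2 — fraction explained by component i = λ_i / Σ λ:
  PC1: 29/56 = 0.5179
  PC2: 18/56 = 0.3214
  PC3: 9/56 = 0.1607

Step 3 — cumulative fraction after k components = (λ_1 + ... + λ_k) / Σ λ:
  k = 1: 29/56 = 0.5179
  k = 2: (29 + 18)/56 = 47/56 = 0.8393
  k = 3: (29 + 18 + 9)/56 = 56/56 = 1

Summary (fraction, with percent):

explained: PC1 0.5179 (51.79%), PC2 0.3214 (32.14%), PC3 0.1607 (16.07%);  cumulative: 0.5179, 0.8393, 1


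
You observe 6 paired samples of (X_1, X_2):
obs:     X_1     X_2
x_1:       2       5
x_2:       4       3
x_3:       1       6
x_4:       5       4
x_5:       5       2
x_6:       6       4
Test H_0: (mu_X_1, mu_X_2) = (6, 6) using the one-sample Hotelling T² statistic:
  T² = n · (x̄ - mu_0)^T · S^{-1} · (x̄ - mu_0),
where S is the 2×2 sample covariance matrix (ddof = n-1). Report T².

Step 1 — sample mean vector:
  mean(X_1) = (2 + 4 + 1 + 5 + 5 + 6) / 6 = 23/6 = 3.8333
  mean(X_2) = (5 + 3 + 6 + 4 + 2 + 4) / 6 = 24/6 = 4
  x̄ = (3.8333, 4),  deviation x̄ - mu_0 = (3.8333, 4) - (6, 6) = (-2.1667, -2).

Step 2 — sample covariance matrix, S[i,j] = (1/(n-1)) · Σ_k (x_{k,i} - mean_i) · (x_{k,j} - mean_j), divisor n-1 = 5:
  S[X_1,X_1] = ((-1.8333)·(-1.8333) + (0.1667)·(0.1667) + (-2.8333)·(-2.8333) + (1.1667)·(1.1667) + (1.1667)·(1.1667) + (2.1667)·(2.1667)) / 5 = 18.8333/5 = 3.7667
  S[X_1,X_2] = ((-1.8333)·(1) + (0.1667)·(-1) + (-2.8333)·(2) + (1.1667)·(0) + (1.1667)·(-2) + (2.1667)·(0)) / 5 = -10/5 = -2
  S[X_2,X_2] = ((1)·(1) + (-1)·(-1) + (2)·(2) + (0)·(0) + (-2)·(-2) + (0)·(0)) / 5 = 10/5 = 2
  S = [[3.7667, -2],
 [-2, 2]].

Step 3 — invert S. det(S) = 3.7667·2 - (-2)² = 3.5333.
  S^{-1} = (1/det) · [[d, -b], [-b, a]] = [[0.566, 0.566],
 [0.566, 1.066]].

Step 4 — quadratic form (x̄ - mu_0)^T · S^{-1} · (x̄ - mu_0):
  S^{-1} · (x̄ - mu_0) = (-2.3585, -3.3585),
  (x̄ - mu_0)^T · [...] = (-2.1667)·(-2.3585) + (-2)·(-3.3585) = 11.827.

Step 5 — scale by n: T² = 6 · 11.827 = 70.9623.

T² ≈ 70.9623


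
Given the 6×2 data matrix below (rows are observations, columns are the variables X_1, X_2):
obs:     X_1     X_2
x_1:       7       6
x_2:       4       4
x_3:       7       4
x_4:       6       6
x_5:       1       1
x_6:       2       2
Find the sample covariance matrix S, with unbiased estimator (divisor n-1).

Step 1 — column means:
  mean(X_1) = (7 + 4 + 7 + 6 + 1 + 2) / 6 = 27/6 = 4.5
  mean(X_2) = (6 + 4 + 4 + 6 + 1 + 2) / 6 = 23/6 = 3.8333

Step 2 — sample covariance S[i,j] = (1/(n-1)) · Σ_k (x_{k,i} - mean_i) · (x_{k,j} - mean_j), with n-1 = 5.
  S[X_1,X_1] = ((2.5)·(2.5) + (-0.5)·(-0.5) + (2.5)·(2.5) + (1.5)·(1.5) + (-3.5)·(-3.5) + (-2.5)·(-2.5)) / 5 = 33.5/5 = 6.7
  S[X_1,X_2] = ((2.5)·(2.1667) + (-0.5)·(0.1667) + (2.5)·(0.1667) + (1.5)·(2.1667) + (-3.5)·(-2.8333) + (-2.5)·(-1.8333)) / 5 = 23.5/5 = 4.7
  S[X_2,X_2] = ((2.1667)·(2.1667) + (0.1667)·(0.1667) + (0.1667)·(0.1667) + (2.1667)·(2.1667) + (-2.8333)·(-2.8333) + (-1.8333)·(-1.8333)) / 5 = 20.8333/5 = 4.1667

S is symmetric (S[j,i] = S[i,j]). Assembling:

S = [[6.7, 4.7],
 [4.7, 4.1667]]


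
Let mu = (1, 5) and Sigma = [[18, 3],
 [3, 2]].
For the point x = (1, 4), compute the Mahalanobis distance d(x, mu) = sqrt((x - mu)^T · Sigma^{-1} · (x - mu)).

Step 1 — centre the observation: (x - mu) = (0, -1).

Step 2 — invert Sigma. det(Sigma) = 18·2 - (3)² = 27.
  Sigma^{-1} = (1/det) · [[d, -b], [-b, a]] = [[0.0741, -0.1111],
 [-0.1111, 0.6667]].

Step 3 — form the quadratic (x - mu)^T · Sigma^{-1} · (x - mu):
  Sigma^{-1} · (x - mu) = (0.1111, -0.6667).
  (x - mu)^T · [Sigma^{-1} · (x - mu)] = (0)·(0.1111) + (-1)·(-0.6667) = 0.6667.

Step 4 — take square root: d = √(0.6667) ≈ 0.8165.

d(x, mu) = √(0.6667) ≈ 0.8165


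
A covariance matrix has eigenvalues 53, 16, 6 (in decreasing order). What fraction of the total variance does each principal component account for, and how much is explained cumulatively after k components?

Step 1 — total variance = trace(Sigma) = Σ λ_i = 53 + 16 + 6 = 75.

Step 2 — fraction explained by component i = λ_i / Σ λ:
  PC1: 53/75 = 0.7067
  PC2: 16/75 = 0.2133
  PC3: 6/75 = 0.08

Step 3 — cumulative fraction after k components = (λ_1 + ... + λ_k) / Σ λ:
  k = 1: 53/75 = 0.7067
  k = 2: (53 + 16)/75 = 69/75 = 0.92
  k = 3: (53 + 16 + 6)/75 = 75/75 = 1

Summary (fraction, with percent):

explained: PC1 0.7067 (70.67%), PC2 0.2133 (21.33%), PC3 0.08 (8%);  cumulative: 0.7067, 0.92, 1


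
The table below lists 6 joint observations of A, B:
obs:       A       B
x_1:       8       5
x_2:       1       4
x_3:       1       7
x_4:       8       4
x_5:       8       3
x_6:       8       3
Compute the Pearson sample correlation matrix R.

Step 1 — column means:
  mean(A) = (8 + 1 + 1 + 8 + 8 + 8) / 6 = 34/6 = 5.6667
  mean(B) = (5 + 4 + 7 + 4 + 3 + 3) / 6 = 26/6 = 4.3333

Step 2 — sample variances and covariances s[i,j] = (1/(n-1)) · Σ_k (x_{k,i} - mean_i) · (x_{k,j} - mean_j), with n-1 = 5:
  s[A,A] = ((2.3333)·(2.3333) + (-4.6667)·(-4.6667) + (-4.6667)·(-4.6667) + (2.3333)·(2.3333) + (2.3333)·(2.3333) + (2.3333)·(2.3333)) / 5 = 65.3333/5 = 13.0667
  s[A,B] = ((2.3333)·(0.6667) + (-4.6667)·(-0.3333) + (-4.6667)·(2.6667) + (2.3333)·(-0.3333) + (2.3333)·(-1.3333) + (2.3333)·(-1.3333)) / 5 = -16.3333/5 = -3.2667
  s[B,B] = ((0.6667)·(0.6667) + (-0.3333)·(-0.3333) + (2.6667)·(2.6667) + (-0.3333)·(-0.3333) + (-1.3333)·(-1.3333) + (-1.3333)·(-1.3333)) / 5 = 11.3333/5 = 2.2667
  Sample standard deviations s_i = √(s[i,i]):
  s(A) = √(13.0667) = 3.6148
  s(B) = √(2.2667) = 1.5055

Step 3 — r_{ij} = s_{ij} / (s_i · s_j):
  r[A,A] = 1 (diagonal).
  r[A,B] = -3.2667 / (3.6148 · 1.5055) = -3.2667 / 5.4422 = -0.6002
  r[B,B] = 1 (diagonal).

R is symmetric with unit diagonal. Assembling:

R = [[1, -0.6002],
 [-0.6002, 1]]


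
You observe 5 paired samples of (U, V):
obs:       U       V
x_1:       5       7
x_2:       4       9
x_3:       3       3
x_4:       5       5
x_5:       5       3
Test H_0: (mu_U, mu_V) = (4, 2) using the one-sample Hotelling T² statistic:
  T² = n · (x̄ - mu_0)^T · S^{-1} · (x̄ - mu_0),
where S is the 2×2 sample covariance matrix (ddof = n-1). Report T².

Step 1 — sample mean vector:
  mean(U) = (5 + 4 + 3 + 5 + 5) / 5 = 22/5 = 4.4
  mean(V) = (7 + 9 + 3 + 5 + 3) / 5 = 27/5 = 5.4
  x̄ = (4.4, 5.4),  deviation x̄ - mu_0 = (4.4, 5.4) - (4, 2) = (0.4, 3.4).

Step 2 — sample covariance matrix, S[i,j] = (1/(n-1)) · Σ_k (x_{k,i} - mean_i) · (x_{k,j} - mean_j), divisor n-1 = 4:
  S[U,U] = ((0.6)·(0.6) + (-0.4)·(-0.4) + (-1.4)·(-1.4) + (0.6)·(0.6) + (0.6)·(0.6)) / 4 = 3.2/4 = 0.8
  S[U,V] = ((0.6)·(1.6) + (-0.4)·(3.6) + (-1.4)·(-2.4) + (0.6)·(-0.4) + (0.6)·(-2.4)) / 4 = 1.2/4 = 0.3
  S[V,V] = ((1.6)·(1.6) + (3.6)·(3.6) + (-2.4)·(-2.4) + (-0.4)·(-0.4) + (-2.4)·(-2.4)) / 4 = 27.2/4 = 6.8
  S = [[0.8, 0.3],
 [0.3, 6.8]].

Step 3 — invert S. det(S) = 0.8·6.8 - (0.3)² = 5.35.
  S^{-1} = (1/det) · [[d, -b], [-b, a]] = [[1.271, -0.0561],
 [-0.0561, 0.1495]].

Step 4 — quadratic form (x̄ - mu_0)^T · S^{-1} · (x̄ - mu_0):
  S^{-1} · (x̄ - mu_0) = (0.3178, 0.486),
  (x̄ - mu_0)^T · [...] = (0.4)·(0.3178) + (3.4)·(0.486) = 1.7794.

Step 5 — scale by n: T² = 5 · 1.7794 = 8.8972.

T² ≈ 8.8972


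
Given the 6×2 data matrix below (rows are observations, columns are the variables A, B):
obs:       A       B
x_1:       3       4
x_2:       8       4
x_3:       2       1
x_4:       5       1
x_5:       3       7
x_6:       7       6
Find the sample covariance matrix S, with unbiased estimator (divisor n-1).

Step 1 — column means:
  mean(A) = (3 + 8 + 2 + 5 + 3 + 7) / 6 = 28/6 = 4.6667
  mean(B) = (4 + 4 + 1 + 1 + 7 + 6) / 6 = 23/6 = 3.8333

Step 2 — sample covariance S[i,j] = (1/(n-1)) · Σ_k (x_{k,i} - mean_i) · (x_{k,j} - mean_j), with n-1 = 5.
  S[A,A] = ((-1.6667)·(-1.6667) + (3.3333)·(3.3333) + (-2.6667)·(-2.6667) + (0.3333)·(0.3333) + (-1.6667)·(-1.6667) + (2.3333)·(2.3333)) / 5 = 29.3333/5 = 5.8667
  S[A,B] = ((-1.6667)·(0.1667) + (3.3333)·(0.1667) + (-2.6667)·(-2.8333) + (0.3333)·(-2.8333) + (-1.6667)·(3.1667) + (2.3333)·(2.1667)) / 5 = 6.6667/5 = 1.3333
  S[B,B] = ((0.1667)·(0.1667) + (0.1667)·(0.1667) + (-2.8333)·(-2.8333) + (-2.8333)·(-2.8333) + (3.1667)·(3.1667) + (2.1667)·(2.1667)) / 5 = 30.8333/5 = 6.1667

S is symmetric (S[j,i] = S[i,j]). Assembling:

S = [[5.8667, 1.3333],
 [1.3333, 6.1667]]


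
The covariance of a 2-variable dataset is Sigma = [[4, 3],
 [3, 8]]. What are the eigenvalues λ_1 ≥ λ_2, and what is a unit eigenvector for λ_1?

Step 1 — characteristic polynomial of 2×2 Sigma:
  det(Sigma - λI) = λ² - trace · λ + det = 0.
  trace = 4 + 8 = 12, det = 4·8 - (3)² = 23.
Step 2 — discriminant:
  Δ = trace² - 4·det = 144 - 92 = 52.
Step 3 — eigenvalues:
  λ = (trace ± √Δ)/2 = (12 ± 7.2111)/2,
  λ_1 = 9.6056,  λ_2 = 2.3944.

Step 4 — unit eigenvector for λ_1: solve (Sigma - λ_1 I)v = 0. First row:
  (4 - 9.6056)·v_x + (3)·v_y = 0, i.e. (-5.6056)·v_x + (3)·v_y = 0,
  so v ∝ (b, λ_1 - a) = (3, 5.6056) = u.
  ||u|| = √((3)² + (5.6056)²) = √(40.4222) ≈ 6.3578,
  v_1 = u/||u|| ≈ (0.4719, 0.8817) (||v_1|| = 1).

λ_1 = 9.6056,  λ_2 = 2.3944;  v_1 ≈ (0.4719, 0.8817)
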